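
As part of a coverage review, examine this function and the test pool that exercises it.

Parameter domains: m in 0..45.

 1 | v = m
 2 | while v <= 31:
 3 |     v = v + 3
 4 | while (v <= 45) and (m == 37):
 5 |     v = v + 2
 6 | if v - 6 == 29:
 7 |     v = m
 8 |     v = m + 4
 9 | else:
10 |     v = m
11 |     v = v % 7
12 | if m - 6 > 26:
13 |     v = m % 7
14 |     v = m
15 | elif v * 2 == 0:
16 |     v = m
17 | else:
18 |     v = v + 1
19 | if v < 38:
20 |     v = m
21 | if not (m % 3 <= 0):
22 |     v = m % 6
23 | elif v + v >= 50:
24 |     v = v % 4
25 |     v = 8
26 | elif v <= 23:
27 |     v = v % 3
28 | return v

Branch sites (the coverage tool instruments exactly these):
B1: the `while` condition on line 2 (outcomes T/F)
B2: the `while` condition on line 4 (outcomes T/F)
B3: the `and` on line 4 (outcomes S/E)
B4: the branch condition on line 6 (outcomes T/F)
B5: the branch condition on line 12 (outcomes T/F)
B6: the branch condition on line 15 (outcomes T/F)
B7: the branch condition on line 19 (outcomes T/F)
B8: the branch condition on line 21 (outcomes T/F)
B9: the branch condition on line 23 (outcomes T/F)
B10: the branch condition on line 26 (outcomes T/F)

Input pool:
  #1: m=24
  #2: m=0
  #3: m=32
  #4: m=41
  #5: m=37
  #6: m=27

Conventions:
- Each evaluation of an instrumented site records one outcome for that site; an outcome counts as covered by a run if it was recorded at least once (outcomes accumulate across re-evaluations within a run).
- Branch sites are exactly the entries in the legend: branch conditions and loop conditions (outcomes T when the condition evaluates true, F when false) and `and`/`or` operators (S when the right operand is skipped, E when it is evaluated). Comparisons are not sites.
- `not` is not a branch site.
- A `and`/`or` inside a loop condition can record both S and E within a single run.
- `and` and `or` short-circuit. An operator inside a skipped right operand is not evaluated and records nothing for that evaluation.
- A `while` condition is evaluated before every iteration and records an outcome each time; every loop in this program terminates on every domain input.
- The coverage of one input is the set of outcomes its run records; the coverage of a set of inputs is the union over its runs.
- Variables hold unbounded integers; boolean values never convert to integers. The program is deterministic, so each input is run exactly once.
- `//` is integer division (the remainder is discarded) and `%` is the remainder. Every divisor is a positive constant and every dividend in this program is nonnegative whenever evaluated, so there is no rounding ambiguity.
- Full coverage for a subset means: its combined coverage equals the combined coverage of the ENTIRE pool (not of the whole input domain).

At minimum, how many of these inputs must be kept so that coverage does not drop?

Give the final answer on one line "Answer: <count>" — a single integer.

run #1 (m=24) records B1=T, B1=F, B2=F, B3=E, B4=F, B5=F, B6=F, B7=T, B8=F, B9=F, B10=F
run #2 (m=0) records B1=T, B1=F, B2=F, B3=E, B4=F, B5=F, B6=T, B7=T, B8=F, B9=F, B10=T
run #3 (m=32) records B1=F, B2=F, B3=E, B4=F, B5=F, B6=F, B7=T, B8=T
run #4 (m=41) records B1=F, B2=F, B3=E, B4=F, B5=T, B7=F, B8=T
run #5 (m=37) records B1=F, B2=T, B2=F, B3=S, B3=E, B4=F, B5=T, B7=T, B8=T
run #6 (m=27) records B1=T, B1=F, B2=F, B3=E, B4=F, B5=F, B6=F, B7=T, B8=F, B9=T
the full pool covers 19 outcomes: B1=T, B1=F, B2=T, B2=F, B3=S, B3=E, B4=F, B5=T, B5=F, B6=T, B6=F, B7=T, B7=F, B8=T, B8=F, B9=T, B9=F, B10=T, B10=F
every size-1 subset falls short of the 19 outcomes (best: 11/19)
every size-2 subset falls short of the 19 outcomes (best: 15/19)
every size-3 subset falls short of the 19 outcomes (best: 17/19)
every size-4 subset falls short of the 19 outcomes (best: 18/19)
the canonical winner is {1, 2, 4, 5, 6}: size 5, full 19-outcome coverage, earliest index list among size-5 covers

Answer: 5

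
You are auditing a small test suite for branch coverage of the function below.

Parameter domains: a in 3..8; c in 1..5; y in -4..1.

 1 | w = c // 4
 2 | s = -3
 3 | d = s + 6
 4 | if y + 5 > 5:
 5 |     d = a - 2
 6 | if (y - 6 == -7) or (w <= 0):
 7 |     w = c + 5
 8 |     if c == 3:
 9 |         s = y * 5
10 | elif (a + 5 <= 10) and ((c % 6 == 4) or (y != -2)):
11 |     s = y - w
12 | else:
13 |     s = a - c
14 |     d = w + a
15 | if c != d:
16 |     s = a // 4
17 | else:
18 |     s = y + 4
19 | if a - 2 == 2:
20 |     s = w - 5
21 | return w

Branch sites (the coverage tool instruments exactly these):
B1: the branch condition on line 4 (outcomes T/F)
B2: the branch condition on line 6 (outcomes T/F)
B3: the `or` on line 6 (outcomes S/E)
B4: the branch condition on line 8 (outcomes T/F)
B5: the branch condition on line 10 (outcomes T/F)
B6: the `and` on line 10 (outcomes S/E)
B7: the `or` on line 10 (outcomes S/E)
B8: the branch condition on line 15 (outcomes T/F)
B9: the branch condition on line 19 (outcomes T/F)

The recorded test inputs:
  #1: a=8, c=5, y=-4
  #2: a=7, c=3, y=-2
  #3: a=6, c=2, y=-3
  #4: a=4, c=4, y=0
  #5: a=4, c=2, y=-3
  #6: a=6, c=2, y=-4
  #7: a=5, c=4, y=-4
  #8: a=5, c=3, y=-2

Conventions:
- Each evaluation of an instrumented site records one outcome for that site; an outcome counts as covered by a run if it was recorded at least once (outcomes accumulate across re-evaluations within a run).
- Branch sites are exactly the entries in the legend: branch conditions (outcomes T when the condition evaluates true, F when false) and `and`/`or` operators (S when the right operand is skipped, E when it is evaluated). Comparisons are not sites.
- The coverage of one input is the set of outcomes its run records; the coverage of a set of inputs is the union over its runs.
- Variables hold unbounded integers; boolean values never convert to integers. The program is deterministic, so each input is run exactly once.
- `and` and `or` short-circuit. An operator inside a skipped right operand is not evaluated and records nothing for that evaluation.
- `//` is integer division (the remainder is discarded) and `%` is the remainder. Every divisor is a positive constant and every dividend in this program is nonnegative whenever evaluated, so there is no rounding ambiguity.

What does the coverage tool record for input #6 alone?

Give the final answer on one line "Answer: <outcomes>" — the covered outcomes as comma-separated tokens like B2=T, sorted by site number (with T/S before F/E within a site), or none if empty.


Event log for input #6 (a=6, c=2, y=-4):
  B1->F, B3->E, B2->T, B4->F, B8->T, B9->F
deduplicating events, the covered set is: B1=F, B2=T, B3=E, B4=F, B8=T, B9=F
Answer: B1=F, B2=T, B3=E, B4=F, B8=T, B9=F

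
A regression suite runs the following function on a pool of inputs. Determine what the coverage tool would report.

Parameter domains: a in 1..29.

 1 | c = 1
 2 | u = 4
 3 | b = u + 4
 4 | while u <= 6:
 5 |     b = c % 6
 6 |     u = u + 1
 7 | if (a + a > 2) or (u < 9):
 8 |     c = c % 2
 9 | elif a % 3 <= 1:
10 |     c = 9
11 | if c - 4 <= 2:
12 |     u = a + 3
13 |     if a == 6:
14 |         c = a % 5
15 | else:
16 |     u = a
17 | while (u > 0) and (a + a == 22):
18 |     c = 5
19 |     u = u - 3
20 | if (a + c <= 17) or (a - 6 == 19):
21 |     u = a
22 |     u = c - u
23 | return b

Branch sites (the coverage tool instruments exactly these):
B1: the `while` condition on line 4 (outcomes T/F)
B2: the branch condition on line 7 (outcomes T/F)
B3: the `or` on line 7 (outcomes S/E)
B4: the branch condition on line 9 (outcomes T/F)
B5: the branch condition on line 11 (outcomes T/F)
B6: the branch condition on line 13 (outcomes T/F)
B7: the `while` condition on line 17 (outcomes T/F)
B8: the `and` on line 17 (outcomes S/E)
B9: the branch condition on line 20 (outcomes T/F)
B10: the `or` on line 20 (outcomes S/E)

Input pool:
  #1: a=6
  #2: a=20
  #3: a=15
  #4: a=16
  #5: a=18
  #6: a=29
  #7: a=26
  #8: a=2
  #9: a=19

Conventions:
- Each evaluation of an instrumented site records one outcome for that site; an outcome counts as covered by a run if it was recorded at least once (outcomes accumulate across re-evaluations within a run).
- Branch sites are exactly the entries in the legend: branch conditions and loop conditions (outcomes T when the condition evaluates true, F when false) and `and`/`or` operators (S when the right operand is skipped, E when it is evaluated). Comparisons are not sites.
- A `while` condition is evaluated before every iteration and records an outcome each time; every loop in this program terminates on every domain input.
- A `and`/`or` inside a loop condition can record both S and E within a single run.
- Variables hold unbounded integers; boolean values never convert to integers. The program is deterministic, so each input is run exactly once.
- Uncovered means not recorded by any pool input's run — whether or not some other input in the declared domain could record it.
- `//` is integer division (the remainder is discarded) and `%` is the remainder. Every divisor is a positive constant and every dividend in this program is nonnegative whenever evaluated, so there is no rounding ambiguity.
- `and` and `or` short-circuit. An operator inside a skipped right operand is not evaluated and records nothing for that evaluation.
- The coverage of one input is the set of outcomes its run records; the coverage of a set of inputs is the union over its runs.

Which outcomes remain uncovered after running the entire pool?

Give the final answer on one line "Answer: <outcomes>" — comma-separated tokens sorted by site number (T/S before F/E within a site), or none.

run #1 (a=6) runs B1->T, B1->T, B1->T, B1->F, B3->S, B2->T, B5->T, B6->T, B8->E, B7->F, B10->S, B9->T; records B1=T, B1=F, B2=T, B3=S, B5=T, B6=T, B7=F, B8=E, B9=T, B10=S
run #2 (a=20) runs B1->T, B1->T, B1->T, B1->F, B3->S, B2->T, B5->T, B6->F, B8->E, B7->F, B10->E, B9->F; records B1=T, B1=F, B2=T, B3=S, B5=T, B6=F, B7=F, B8=E, B9=F, B10=E
run #3 (a=15) runs B1->T, B1->T, B1->T, B1->F, B3->S, B2->T, B5->T, B6->F, B8->E, B7->F, B10->S, B9->T; records B1=T, B1=F, B2=T, B3=S, B5=T, B6=F, B7=F, B8=E, B9=T, B10=S
run #4 (a=16) runs B1->T, B1->T, B1->T, B1->F, B3->S, B2->T, B5->T, B6->F, B8->E, B7->F, B10->S, B9->T; records B1=T, B1=F, B2=T, B3=S, B5=T, B6=F, B7=F, B8=E, B9=T, B10=S
run #5 (a=18) runs B1->T, B1->T, B1->T, B1->F, B3->S, B2->T, B5->T, B6->F, B8->E, B7->F, B10->E, B9->F; records B1=T, B1=F, B2=T, B3=S, B5=T, B6=F, B7=F, B8=E, B9=F, B10=E
run #6 (a=29) runs B1->T, B1->T, B1->T, B1->F, B3->S, B2->T, B5->T, B6->F, B8->E, B7->F, B10->E, B9->F; records B1=T, B1=F, B2=T, B3=S, B5=T, B6=F, B7=F, B8=E, B9=F, B10=E
run #7 (a=26) runs B1->T, B1->T, B1->T, B1->F, B3->S, B2->T, B5->T, B6->F, B8->E, B7->F, B10->E, B9->F; records B1=T, B1=F, B2=T, B3=S, B5=T, B6=F, B7=F, B8=E, B9=F, B10=E
run #8 (a=2) runs B1->T, B1->T, B1->T, B1->F, B3->S, B2->T, B5->T, B6->F, B8->E, B7->F, B10->S, B9->T; records B1=T, B1=F, B2=T, B3=S, B5=T, B6=F, B7=F, B8=E, B9=T, B10=S
run #9 (a=19) runs B1->T, B1->T, B1->T, B1->F, B3->S, B2->T, B5->T, B6->F, B8->E, B7->F, B10->E, B9->F; records B1=T, B1=F, B2=T, B3=S, B5=T, B6=F, B7=F, B8=E, B9=F, B10=E
union over the pool: B1=T, B1=F, B2=T, B3=S, B5=T, B6=T, B6=F, B7=F, B8=E, B9=T, B9=F, B10=S, B10=E
uncovered (7 of 20): B2=F, B3=E, B4=T, B4=F, B5=F, B7=T, B8=S

Answer: B2=F, B3=E, B4=T, B4=F, B5=F, B7=T, B8=S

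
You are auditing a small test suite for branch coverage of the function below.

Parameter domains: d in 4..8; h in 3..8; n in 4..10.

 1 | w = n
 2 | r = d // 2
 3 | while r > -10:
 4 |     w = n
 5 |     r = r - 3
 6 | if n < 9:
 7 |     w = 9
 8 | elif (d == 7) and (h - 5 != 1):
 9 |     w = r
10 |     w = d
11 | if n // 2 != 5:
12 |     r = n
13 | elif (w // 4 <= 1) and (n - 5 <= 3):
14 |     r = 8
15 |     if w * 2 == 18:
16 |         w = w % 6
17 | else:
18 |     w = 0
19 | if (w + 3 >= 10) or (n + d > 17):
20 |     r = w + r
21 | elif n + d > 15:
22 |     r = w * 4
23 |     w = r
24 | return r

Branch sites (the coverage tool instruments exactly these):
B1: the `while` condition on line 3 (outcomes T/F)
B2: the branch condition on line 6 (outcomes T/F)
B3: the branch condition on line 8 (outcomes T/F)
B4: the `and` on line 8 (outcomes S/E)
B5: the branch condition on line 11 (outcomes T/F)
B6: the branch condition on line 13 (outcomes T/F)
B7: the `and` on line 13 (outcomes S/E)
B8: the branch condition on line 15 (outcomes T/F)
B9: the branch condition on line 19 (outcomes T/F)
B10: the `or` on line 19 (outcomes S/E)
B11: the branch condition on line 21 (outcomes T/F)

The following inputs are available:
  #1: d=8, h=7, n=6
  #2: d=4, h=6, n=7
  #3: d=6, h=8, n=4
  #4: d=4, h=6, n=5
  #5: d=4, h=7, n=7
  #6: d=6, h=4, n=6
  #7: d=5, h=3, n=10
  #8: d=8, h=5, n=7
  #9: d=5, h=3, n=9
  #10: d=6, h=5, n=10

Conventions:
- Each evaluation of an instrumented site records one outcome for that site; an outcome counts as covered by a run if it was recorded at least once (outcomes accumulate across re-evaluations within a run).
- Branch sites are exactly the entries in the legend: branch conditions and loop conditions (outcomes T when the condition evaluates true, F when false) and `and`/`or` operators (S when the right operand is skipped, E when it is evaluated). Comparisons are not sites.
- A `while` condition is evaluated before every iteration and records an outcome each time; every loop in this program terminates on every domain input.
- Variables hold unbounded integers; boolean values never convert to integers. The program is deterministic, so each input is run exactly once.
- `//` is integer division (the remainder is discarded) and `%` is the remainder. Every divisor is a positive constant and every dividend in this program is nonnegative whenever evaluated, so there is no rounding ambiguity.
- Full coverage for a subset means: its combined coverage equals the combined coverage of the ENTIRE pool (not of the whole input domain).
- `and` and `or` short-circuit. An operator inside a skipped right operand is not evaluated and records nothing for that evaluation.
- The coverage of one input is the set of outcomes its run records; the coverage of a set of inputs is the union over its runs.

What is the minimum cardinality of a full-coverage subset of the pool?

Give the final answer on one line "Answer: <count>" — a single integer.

input #1, d=8, h=7, n=6: events B1->T, B1->T, B1->T, B1->T, B1->T, B1->F, B2->T, B5->T, B10->S, B9->T; outcomes B1=T, B1=F, B2=T, B5=T, B9=T, B10=S
input #2, d=4, h=6, n=7: events B1->T, B1->T, B1->T, B1->T, B1->F, B2->T, B5->T, B10->S, B9->T; outcomes B1=T, B1=F, B2=T, B5=T, B9=T, B10=S
input #3, d=6, h=8, n=4: events B1->T, B1->T, B1->T, B1->T, B1->T, B1->F, B2->T, B5->T, B10->S, B9->T; outcomes B1=T, B1=F, B2=T, B5=T, B9=T, B10=S
input #4, d=4, h=6, n=5: events B1->T, B1->T, B1->T, B1->T, B1->F, B2->T, B5->T, B10->S, B9->T; outcomes B1=T, B1=F, B2=T, B5=T, B9=T, B10=S
input #5, d=4, h=7, n=7: events B1->T, B1->T, B1->T, B1->T, B1->F, B2->T, B5->T, B10->S, B9->T; outcomes B1=T, B1=F, B2=T, B5=T, B9=T, B10=S
input #6, d=6, h=4, n=6: events B1->T, B1->T, B1->T, B1->T, B1->T, B1->F, B2->T, B5->T, B10->S, B9->T; outcomes B1=T, B1=F, B2=T, B5=T, B9=T, B10=S
input #7, d=5, h=3, n=10: events B1->T, B1->T, B1->T, B1->T, B1->F, B2->F, B4->S, B3->F, B5->F, B7->S, B6->F, B10->E, B9->F, B11->F; outcomes B1=T, B1=F, B2=F, B3=F, B4=S, B5=F, B6=F, B7=S, B9=F, B10=E, B11=F
input #8, d=8, h=5, n=7: events B1->T, B1->T, B1->T, B1->T, B1->T, B1->F, B2->T, B5->T, B10->S, B9->T; outcomes B1=T, B1=F, B2=T, B5=T, B9=T, B10=S
input #9, d=5, h=3, n=9: events B1->T, B1->T, B1->T, B1->T, B1->F, B2->F, B4->S, B3->F, B5->T, B10->S, B9->T; outcomes B1=T, B1=F, B2=F, B3=F, B4=S, B5=T, B9=T, B10=S
input #10, d=6, h=5, n=10: events B1->T, B1->T, B1->T, B1->T, B1->T, B1->F, B2->F, B4->S, B3->F, B5->F, B7->S, B6->F, B10->E, B9->F, ...; outcomes B1=T, B1=F, B2=F, B3=F, B4=S, B5=F, B6=F, B7=S, B9=F, B10=E, B11=T
the full pool covers 16 outcomes: B1=T, B1=F, B2=T, B2=F, B3=F, B4=S, B5=T, B5=F, B6=F, B7=S, B9=T, B9=F, B10=S, B10=E, B11=T, B11=F
no size-1 subset reaches all 16 outcomes (best union: 11/16)
no size-2 subset reaches all 16 outcomes (best union: 15/16)
the canonical winner is {1, 7, 10}: size 3, full 16-outcome coverage, earliest index list among size-3 covers

Answer: 3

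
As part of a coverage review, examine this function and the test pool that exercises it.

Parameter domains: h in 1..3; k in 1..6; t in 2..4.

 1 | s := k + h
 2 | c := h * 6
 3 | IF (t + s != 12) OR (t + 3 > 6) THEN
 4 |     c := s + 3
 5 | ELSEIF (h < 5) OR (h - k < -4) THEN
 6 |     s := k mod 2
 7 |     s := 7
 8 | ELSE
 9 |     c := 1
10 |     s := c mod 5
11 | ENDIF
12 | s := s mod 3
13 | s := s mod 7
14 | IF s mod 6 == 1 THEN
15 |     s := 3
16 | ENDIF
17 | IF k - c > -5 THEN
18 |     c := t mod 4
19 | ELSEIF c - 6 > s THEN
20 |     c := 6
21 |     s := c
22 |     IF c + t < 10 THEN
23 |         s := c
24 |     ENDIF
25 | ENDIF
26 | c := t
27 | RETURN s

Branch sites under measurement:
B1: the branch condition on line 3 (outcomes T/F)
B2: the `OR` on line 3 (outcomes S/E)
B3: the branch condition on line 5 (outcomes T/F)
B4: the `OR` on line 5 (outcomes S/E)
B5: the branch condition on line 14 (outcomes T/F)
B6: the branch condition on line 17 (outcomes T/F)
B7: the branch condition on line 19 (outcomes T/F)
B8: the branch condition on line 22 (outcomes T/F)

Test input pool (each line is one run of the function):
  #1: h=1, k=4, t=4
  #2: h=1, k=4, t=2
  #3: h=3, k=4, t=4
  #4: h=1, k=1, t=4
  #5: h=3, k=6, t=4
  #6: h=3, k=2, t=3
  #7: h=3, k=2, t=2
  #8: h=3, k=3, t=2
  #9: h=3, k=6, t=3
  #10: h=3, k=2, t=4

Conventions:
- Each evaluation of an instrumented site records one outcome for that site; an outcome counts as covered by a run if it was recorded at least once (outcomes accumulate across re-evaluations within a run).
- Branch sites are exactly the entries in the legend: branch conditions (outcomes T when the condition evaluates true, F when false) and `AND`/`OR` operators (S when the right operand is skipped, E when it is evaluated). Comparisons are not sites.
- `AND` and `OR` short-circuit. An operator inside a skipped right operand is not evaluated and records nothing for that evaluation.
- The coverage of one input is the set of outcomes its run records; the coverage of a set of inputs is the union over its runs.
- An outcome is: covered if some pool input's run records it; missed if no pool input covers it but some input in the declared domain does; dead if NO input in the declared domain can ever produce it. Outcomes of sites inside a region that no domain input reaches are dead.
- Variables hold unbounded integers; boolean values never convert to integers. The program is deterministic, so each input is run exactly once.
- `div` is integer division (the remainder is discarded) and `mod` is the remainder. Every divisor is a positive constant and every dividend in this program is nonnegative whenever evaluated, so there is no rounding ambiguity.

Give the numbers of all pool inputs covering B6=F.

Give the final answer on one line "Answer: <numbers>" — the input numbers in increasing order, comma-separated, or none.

input #1 (h=1, k=4, t=4): never hits B6=F
input #2 (h=1, k=4, t=2): never hits B6=F
input #3 (h=3, k=4, t=4): hits B6=F
input #4 (h=1, k=1, t=4): never hits B6=F
input #5 (h=3, k=6, t=4): hits B6=F
input #6 (h=3, k=2, t=3): hits B6=F
input #7 (h=3, k=2, t=2): hits B6=F
input #8 (h=3, k=3, t=2): hits B6=F
input #9 (h=3, k=6, t=3): hits B6=F
input #10 (h=3, k=2, t=4): hits B6=F

Answer: 3, 5, 6, 7, 8, 9, 10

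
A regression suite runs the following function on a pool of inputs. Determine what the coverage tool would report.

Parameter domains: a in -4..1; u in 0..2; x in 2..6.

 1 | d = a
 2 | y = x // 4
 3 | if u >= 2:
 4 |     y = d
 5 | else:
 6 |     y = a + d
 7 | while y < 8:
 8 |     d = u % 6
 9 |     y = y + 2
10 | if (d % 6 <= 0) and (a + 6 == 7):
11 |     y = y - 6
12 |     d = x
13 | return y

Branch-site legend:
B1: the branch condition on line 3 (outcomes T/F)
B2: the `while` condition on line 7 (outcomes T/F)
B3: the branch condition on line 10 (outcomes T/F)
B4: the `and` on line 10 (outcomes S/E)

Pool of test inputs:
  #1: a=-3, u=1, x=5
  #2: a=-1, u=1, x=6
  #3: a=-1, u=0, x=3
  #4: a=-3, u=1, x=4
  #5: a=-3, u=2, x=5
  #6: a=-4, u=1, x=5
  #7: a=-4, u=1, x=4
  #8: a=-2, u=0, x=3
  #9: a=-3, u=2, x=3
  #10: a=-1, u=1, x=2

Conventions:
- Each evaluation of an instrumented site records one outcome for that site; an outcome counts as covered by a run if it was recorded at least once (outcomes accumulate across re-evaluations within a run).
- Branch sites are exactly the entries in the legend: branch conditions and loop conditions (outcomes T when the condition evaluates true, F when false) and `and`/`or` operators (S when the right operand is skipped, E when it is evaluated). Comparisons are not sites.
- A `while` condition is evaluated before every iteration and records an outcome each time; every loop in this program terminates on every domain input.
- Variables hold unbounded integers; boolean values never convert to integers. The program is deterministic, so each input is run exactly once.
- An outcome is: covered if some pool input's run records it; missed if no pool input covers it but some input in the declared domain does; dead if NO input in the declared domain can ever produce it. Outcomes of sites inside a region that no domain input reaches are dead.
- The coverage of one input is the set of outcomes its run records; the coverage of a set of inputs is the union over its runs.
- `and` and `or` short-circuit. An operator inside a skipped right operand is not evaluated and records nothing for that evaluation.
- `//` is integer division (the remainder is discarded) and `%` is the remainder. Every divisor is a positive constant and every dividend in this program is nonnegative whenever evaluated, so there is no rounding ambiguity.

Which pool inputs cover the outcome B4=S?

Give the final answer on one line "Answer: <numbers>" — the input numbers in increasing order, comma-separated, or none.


input #1 (a=-3, u=1, x=5): hits B4=S
input #2 (a=-1, u=1, x=6): hits B4=S
input #3 (a=-1, u=0, x=3): never hits B4=S
input #4 (a=-3, u=1, x=4): hits B4=S
input #5 (a=-3, u=2, x=5): hits B4=S
input #6 (a=-4, u=1, x=5): hits B4=S
input #7 (a=-4, u=1, x=4): hits B4=S
input #8 (a=-2, u=0, x=3): never hits B4=S
input #9 (a=-3, u=2, x=3): hits B4=S
input #10 (a=-1, u=1, x=2): hits B4=S
Answer: 1, 2, 4, 5, 6, 7, 9, 10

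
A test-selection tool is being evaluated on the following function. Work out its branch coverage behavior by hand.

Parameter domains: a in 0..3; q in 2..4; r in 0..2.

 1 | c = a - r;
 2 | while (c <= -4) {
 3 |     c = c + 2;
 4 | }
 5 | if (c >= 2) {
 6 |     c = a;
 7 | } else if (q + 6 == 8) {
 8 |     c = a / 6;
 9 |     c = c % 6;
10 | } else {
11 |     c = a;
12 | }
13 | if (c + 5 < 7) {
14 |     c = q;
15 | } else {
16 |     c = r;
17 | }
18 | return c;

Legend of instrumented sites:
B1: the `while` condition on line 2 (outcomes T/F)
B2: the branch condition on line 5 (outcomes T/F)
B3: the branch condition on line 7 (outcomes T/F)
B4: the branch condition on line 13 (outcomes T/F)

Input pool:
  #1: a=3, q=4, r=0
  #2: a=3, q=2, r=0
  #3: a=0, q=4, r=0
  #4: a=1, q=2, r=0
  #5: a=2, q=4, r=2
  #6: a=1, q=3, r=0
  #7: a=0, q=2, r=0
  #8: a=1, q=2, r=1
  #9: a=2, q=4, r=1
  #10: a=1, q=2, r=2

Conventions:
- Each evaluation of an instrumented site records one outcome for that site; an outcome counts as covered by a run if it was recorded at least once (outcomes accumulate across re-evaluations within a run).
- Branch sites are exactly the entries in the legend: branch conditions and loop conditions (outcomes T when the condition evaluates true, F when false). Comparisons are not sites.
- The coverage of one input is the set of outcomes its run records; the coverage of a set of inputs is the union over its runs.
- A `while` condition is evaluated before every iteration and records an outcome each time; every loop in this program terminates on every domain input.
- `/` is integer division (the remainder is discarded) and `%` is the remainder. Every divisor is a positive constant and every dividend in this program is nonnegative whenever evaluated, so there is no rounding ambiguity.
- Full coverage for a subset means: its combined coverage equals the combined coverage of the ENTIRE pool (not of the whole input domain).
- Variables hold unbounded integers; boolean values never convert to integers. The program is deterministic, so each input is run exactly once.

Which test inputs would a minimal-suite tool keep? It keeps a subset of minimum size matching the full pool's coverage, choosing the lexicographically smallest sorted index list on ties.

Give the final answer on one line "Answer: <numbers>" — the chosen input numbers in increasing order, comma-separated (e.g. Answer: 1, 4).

input #1 (a=3, q=4, r=0): events B1->F, B2->T, B4->F; covers B1=F, B2=T, B4=F
input #2 (a=3, q=2, r=0): events B1->F, B2->T, B4->F; covers B1=F, B2=T, B4=F
input #3 (a=0, q=4, r=0): events B1->F, B2->F, B3->F, B4->T; covers B1=F, B2=F, B3=F, B4=T
input #4 (a=1, q=2, r=0): events B1->F, B2->F, B3->T, B4->T; covers B1=F, B2=F, B3=T, B4=T
input #5 (a=2, q=4, r=2): events B1->F, B2->F, B3->F, B4->F; covers B1=F, B2=F, B3=F, B4=F
input #6 (a=1, q=3, r=0): events B1->F, B2->F, B3->F, B4->T; covers B1=F, B2=F, B3=F, B4=T
input #7 (a=0, q=2, r=0): events B1->F, B2->F, B3->T, B4->T; covers B1=F, B2=F, B3=T, B4=T
input #8 (a=1, q=2, r=1): events B1->F, B2->F, B3->T, B4->T; covers B1=F, B2=F, B3=T, B4=T
input #9 (a=2, q=4, r=1): events B1->F, B2->F, B3->F, B4->F; covers B1=F, B2=F, B3=F, B4=F
input #10 (a=1, q=2, r=2): events B1->F, B2->F, B3->T, B4->T; covers B1=F, B2=F, B3=T, B4=T
together the pool reaches 7 outcomes: B1=F, B2=T, B2=F, B3=T, B3=F, B4=T, B4=F
size 1 is not enough: best union over all size-1 subsets is 4/7
size 2 is not enough: best union over all size-2 subsets is 6/7
at size 3, {1, 3, 4} reaches all 7 outcomes; every lexicographically earlier size-3 subset fails

Answer: 1, 3, 4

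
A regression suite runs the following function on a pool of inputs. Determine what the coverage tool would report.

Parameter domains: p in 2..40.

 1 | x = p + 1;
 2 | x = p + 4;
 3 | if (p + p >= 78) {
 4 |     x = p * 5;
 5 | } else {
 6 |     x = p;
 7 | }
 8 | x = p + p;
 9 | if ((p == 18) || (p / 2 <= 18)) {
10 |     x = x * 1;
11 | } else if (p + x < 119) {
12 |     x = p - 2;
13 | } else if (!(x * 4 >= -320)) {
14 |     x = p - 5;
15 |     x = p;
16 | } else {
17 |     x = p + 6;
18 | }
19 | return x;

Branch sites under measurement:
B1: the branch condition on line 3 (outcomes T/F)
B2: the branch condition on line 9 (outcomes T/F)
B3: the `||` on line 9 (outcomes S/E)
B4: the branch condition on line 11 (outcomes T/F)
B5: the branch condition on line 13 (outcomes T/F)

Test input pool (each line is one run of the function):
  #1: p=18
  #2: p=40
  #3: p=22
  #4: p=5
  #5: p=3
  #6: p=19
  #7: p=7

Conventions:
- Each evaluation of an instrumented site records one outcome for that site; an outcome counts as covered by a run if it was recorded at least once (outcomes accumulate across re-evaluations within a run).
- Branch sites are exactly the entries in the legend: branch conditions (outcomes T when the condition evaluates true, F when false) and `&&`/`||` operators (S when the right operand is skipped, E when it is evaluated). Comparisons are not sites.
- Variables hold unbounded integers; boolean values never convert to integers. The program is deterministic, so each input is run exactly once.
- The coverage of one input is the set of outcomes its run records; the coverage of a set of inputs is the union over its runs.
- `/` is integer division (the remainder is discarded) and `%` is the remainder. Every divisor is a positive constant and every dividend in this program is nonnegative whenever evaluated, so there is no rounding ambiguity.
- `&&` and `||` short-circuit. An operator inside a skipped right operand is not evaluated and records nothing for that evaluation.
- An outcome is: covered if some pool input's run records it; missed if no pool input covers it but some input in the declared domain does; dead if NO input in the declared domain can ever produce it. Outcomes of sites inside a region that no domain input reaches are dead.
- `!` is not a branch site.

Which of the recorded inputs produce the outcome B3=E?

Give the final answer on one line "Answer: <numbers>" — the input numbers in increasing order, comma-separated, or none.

input #1 (p=18): never hits B3=E
input #2 (p=40): hits B3=E
input #3 (p=22): hits B3=E
input #4 (p=5): hits B3=E
input #5 (p=3): hits B3=E
input #6 (p=19): hits B3=E
input #7 (p=7): hits B3=E

Answer: 2, 3, 4, 5, 6, 7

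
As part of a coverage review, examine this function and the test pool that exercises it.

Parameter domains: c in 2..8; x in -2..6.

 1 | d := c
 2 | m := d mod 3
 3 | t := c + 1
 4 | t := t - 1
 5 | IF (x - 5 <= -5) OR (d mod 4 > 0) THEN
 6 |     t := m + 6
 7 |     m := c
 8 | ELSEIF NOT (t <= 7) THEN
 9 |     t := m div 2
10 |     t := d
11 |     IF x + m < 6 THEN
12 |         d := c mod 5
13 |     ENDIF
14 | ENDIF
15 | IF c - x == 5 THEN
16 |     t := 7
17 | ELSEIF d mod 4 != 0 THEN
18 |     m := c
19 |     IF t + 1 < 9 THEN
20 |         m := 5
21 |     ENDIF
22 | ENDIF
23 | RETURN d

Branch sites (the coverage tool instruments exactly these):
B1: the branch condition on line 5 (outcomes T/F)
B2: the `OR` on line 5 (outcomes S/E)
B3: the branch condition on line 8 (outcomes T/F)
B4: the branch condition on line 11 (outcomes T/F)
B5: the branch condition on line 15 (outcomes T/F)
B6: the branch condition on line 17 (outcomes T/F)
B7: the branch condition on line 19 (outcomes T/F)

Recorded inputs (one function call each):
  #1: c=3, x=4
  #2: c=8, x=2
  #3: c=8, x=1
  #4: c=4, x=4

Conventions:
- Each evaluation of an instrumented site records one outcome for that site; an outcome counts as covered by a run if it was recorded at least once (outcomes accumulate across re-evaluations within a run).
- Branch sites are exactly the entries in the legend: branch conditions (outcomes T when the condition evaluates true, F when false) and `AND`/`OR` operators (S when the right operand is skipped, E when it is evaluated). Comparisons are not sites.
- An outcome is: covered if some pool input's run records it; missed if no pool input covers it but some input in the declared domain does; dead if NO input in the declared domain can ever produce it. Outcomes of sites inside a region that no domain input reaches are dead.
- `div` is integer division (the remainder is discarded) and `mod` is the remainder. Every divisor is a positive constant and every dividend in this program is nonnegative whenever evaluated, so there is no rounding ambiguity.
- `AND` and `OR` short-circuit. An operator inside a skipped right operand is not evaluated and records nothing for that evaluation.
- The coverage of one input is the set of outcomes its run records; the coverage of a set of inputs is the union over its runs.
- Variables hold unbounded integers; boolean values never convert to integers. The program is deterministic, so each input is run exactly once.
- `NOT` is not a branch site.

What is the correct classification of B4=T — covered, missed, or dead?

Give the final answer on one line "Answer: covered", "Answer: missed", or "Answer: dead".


B4=T is recorded by pool input(s) 2, 3 -> covered
Answer: covered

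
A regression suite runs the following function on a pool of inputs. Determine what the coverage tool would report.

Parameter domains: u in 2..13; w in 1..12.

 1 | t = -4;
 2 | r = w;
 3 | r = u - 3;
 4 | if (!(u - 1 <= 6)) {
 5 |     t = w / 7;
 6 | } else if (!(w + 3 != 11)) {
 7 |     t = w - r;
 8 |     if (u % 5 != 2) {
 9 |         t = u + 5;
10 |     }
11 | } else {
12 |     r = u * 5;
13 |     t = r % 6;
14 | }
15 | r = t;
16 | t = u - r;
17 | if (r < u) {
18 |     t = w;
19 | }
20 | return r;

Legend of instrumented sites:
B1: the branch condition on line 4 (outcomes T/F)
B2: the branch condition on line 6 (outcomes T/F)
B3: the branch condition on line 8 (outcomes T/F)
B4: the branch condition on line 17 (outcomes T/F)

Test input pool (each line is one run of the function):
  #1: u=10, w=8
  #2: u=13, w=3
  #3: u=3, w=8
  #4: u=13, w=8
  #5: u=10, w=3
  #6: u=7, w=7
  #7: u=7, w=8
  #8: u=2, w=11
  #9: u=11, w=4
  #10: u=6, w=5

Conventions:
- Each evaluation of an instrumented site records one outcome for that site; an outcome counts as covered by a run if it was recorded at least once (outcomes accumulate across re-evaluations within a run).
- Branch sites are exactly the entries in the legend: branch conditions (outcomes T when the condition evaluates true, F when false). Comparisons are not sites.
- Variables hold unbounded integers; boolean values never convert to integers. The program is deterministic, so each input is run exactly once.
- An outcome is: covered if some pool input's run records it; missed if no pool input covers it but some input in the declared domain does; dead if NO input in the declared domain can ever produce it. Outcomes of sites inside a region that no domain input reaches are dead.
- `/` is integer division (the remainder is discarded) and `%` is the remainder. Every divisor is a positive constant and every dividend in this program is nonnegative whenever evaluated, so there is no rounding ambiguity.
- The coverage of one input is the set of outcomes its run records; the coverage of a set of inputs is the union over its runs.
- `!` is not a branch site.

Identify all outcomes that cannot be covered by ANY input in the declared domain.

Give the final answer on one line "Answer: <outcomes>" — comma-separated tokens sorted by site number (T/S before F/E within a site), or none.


running all 144 domain inputs and tallying outcomes:
  reachable outcomes have witnesses, e.g. B1=T (e.g. u=8, w=1), B1=F (e.g. u=2, w=1), B2=T (e.g. u=2, w=8), B2=F (e.g. u=2, w=1)
Answer: none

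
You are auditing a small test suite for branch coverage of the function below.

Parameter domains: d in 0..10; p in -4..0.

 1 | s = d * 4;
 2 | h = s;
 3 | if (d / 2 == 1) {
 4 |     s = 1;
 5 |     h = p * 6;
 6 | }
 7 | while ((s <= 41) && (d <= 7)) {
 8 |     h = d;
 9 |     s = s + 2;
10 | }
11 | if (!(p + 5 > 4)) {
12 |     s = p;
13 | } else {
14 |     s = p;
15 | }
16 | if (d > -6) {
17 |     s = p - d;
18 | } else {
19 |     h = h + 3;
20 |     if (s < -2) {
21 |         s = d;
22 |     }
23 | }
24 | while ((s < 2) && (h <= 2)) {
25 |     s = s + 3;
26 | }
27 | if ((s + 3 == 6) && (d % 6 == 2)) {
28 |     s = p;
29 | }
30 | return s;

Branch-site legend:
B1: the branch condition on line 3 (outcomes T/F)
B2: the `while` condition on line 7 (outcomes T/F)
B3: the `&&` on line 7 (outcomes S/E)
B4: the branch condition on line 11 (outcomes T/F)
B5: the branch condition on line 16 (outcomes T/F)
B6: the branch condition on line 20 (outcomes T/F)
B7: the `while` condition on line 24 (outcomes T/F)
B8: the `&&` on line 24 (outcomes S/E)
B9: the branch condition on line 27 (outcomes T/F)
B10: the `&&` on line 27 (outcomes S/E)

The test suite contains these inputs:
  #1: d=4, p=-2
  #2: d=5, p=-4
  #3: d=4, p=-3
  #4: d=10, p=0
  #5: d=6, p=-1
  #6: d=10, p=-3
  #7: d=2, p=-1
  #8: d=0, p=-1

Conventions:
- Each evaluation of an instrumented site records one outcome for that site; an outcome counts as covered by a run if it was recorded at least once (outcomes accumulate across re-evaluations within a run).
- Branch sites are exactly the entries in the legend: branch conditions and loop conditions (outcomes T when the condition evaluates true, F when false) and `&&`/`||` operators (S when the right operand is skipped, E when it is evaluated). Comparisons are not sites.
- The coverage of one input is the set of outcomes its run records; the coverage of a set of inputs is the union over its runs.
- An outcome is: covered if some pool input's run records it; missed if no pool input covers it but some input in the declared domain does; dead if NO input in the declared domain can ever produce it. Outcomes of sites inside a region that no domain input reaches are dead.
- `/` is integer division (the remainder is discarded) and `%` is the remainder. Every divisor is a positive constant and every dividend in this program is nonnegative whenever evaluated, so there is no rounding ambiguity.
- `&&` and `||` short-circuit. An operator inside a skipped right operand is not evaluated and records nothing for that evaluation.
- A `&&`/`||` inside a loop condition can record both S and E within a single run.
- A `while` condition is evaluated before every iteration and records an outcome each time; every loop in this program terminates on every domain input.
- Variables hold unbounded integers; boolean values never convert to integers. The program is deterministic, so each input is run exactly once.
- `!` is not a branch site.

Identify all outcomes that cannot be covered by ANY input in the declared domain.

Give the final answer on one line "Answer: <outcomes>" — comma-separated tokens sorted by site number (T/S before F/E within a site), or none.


running all 55 domain inputs and tallying outcomes:
  B5=F: never recorded by any domain input -> dead
  B6=T: never recorded by any domain input -> dead
  B6=F: never recorded by any domain input -> dead
  reachable outcomes have witnesses, e.g. B1=T (e.g. d=2, p=-4), B1=F (e.g. d=0, p=-4), B2=T (e.g. d=0, p=-4), B2=F (e.g. d=0, p=-4)
Answer: B5=F, B6=T, B6=F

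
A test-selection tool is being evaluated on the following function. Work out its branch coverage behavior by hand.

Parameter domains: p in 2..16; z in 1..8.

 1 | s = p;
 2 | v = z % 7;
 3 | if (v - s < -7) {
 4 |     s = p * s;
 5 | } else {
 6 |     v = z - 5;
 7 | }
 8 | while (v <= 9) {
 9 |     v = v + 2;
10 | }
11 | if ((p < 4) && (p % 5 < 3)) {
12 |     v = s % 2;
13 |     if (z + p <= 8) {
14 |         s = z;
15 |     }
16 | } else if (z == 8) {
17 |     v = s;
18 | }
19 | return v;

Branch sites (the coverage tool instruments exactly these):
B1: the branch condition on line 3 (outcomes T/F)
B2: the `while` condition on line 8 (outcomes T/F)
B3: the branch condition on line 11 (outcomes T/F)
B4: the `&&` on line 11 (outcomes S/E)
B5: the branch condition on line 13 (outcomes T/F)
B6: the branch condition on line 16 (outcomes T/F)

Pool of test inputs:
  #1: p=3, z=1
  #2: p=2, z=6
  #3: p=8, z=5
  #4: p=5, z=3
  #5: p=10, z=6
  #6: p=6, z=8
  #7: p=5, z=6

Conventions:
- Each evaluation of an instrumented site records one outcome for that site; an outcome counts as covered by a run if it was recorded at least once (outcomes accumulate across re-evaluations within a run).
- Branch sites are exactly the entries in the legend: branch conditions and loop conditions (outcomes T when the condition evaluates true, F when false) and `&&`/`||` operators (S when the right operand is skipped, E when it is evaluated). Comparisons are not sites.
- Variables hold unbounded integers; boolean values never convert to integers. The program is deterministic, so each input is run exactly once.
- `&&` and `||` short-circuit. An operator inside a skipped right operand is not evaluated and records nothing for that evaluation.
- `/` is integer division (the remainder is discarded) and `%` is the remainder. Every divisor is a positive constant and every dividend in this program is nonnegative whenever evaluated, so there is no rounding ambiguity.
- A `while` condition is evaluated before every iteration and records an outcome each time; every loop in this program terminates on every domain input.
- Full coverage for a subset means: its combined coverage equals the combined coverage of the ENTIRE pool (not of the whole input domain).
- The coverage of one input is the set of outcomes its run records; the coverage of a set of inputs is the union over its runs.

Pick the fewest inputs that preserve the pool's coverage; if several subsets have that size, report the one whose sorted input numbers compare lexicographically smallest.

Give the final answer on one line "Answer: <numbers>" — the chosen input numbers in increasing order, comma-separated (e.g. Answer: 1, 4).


test 1 (p=3, z=1) hits B1=F, B2=T, B2=F, B3=F, B4=E, B6=F
test 2 (p=2, z=6) hits B1=F, B2=T, B2=F, B3=T, B4=E, B5=T
test 3 (p=8, z=5) hits B1=F, B2=T, B2=F, B3=F, B4=S, B6=F
test 4 (p=5, z=3) hits B1=F, B2=T, B2=F, B3=F, B4=S, B6=F
test 5 (p=10, z=6) hits B1=F, B2=T, B2=F, B3=F, B4=S, B6=F
test 6 (p=6, z=8) hits B1=F, B2=T, B2=F, B3=F, B4=S, B6=T
test 7 (p=5, z=6) hits B1=F, B2=T, B2=F, B3=F, B4=S, B6=F
together the pool reaches 10 outcomes: B1=F, B2=T, B2=F, B3=T, B3=F, B4=S, B4=E, B5=T, B6=T, B6=F
size 1 is not enough: best union over all size-1 subsets is 6/10
size 2 is not enough: best union over all size-2 subsets is 9/10
size 3: inputs {1, 2, 6} cover all 10 outcomes, and no lexicographically smaller subset of this size does
Answer: 1, 2, 6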